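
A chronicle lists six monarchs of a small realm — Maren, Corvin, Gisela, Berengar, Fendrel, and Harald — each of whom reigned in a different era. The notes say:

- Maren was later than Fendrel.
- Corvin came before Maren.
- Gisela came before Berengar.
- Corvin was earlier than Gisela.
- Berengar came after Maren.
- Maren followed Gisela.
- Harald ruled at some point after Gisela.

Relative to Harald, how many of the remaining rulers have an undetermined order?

Forced before Harald: Corvin and Gisela.
That leaves Berengar, Fendrel, and Maren with no forced order relative to Harald — 3.

3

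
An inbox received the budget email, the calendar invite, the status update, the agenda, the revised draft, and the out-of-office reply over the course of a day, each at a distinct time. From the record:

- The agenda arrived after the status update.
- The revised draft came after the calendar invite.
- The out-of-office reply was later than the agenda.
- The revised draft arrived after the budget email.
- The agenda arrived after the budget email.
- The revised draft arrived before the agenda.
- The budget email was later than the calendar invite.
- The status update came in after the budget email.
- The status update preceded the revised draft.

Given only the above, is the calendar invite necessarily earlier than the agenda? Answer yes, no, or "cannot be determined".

yes

Chain the constraints: the calendar invite → the revised draft → the agenda. Each link is directly stated, so the calendar invite comes before the agenda.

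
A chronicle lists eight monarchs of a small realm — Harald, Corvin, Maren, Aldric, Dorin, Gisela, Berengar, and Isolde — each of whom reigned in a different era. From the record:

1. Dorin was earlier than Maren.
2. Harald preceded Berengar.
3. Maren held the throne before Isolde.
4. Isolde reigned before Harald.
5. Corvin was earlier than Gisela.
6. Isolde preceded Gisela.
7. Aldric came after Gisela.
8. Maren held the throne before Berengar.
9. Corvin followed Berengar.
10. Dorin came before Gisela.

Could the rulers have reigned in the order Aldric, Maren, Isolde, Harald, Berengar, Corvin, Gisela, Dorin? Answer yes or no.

The constraints require Gisela before Aldric, but in the proposed sequence Aldric appears ahead of Gisela. That one violation is enough.

no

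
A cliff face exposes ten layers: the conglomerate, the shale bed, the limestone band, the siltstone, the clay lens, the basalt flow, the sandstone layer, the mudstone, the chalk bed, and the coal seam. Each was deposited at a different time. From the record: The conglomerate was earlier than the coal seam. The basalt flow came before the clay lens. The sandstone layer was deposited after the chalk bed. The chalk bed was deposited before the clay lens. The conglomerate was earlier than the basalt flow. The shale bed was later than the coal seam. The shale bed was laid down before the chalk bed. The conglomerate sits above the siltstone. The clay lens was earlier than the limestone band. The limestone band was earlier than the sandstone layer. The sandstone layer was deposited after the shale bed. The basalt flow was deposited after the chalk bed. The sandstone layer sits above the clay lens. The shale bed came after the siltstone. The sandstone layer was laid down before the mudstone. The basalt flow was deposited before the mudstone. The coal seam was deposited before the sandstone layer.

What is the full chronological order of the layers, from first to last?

The constraints fix every adjacent pair, so only one ordering works:
the siltstone → the conglomerate → the coal seam → the shale bed → the chalk bed → the basalt flow → the clay lens → the limestone band → the sandstone layer → the mudstone.

the siltstone, the conglomerate, the coal seam, the shale bed, the chalk bed, the basalt flow, the clay lens, the limestone band, the sandstone layer, the mudstone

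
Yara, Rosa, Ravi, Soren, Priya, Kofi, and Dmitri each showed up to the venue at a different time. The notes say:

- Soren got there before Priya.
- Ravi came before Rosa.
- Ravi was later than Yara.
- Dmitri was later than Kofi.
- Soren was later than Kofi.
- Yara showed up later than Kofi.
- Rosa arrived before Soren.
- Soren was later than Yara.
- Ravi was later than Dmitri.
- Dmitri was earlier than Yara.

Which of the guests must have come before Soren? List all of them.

Dmitri, Kofi, Ravi, Rosa, Yara

Directly stated before Soren: Kofi, Rosa, and Yara.
Dmitri reaches Soren via Dmitri → Yara → Soren.
Ravi reaches Soren via Ravi → Rosa → Soren.
No chain forces Priya ahead of Soren.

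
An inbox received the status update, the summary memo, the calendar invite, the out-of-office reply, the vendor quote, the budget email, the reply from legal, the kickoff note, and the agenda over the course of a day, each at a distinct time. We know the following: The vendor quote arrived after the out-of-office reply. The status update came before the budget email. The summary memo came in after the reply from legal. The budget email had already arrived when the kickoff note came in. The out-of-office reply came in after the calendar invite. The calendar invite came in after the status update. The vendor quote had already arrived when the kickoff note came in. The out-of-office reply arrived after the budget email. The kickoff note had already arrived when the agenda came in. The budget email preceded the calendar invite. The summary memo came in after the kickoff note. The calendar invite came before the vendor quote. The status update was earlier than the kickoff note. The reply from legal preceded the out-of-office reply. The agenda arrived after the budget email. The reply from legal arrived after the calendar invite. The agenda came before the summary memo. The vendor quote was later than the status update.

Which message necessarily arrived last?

Every other message has a chain of constraints placing it before the summary memo, so the summary memo is last.

the summary memo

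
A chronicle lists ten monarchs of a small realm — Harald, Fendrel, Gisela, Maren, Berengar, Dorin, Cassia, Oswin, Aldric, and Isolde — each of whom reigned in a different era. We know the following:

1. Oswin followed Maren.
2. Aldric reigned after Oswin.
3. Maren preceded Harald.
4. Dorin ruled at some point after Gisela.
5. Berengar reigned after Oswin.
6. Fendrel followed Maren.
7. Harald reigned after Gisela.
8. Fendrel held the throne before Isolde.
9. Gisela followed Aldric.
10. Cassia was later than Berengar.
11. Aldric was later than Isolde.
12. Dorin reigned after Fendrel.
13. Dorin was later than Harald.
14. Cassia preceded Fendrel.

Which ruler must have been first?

Maren

Maren has a chain of constraints placing them before every other ruler, so Maren must be first.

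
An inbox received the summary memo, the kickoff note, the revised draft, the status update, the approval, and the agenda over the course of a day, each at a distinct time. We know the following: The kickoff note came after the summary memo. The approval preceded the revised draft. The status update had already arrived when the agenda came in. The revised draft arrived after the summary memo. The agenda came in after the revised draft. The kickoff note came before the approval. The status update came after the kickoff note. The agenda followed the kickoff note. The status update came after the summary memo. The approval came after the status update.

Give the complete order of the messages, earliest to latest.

The constraints fix every adjacent pair, so only one ordering works:
the summary memo → the kickoff note → the status update → the approval → the revised draft → the agenda.

the summary memo, the kickoff note, the status update, the approval, the revised draft, the agenda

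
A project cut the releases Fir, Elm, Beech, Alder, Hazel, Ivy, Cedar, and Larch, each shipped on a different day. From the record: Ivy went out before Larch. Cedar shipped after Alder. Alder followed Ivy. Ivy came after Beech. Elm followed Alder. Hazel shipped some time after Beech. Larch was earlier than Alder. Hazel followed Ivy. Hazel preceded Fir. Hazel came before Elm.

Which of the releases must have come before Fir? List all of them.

Directly stated before Fir: Hazel.
Beech reaches Fir via Beech → Hazel → Fir.
Ivy reaches Fir via Ivy → Hazel → Fir.
No chain forces Larch (or any of the others) ahead of Fir.

Beech, Hazel, Ivy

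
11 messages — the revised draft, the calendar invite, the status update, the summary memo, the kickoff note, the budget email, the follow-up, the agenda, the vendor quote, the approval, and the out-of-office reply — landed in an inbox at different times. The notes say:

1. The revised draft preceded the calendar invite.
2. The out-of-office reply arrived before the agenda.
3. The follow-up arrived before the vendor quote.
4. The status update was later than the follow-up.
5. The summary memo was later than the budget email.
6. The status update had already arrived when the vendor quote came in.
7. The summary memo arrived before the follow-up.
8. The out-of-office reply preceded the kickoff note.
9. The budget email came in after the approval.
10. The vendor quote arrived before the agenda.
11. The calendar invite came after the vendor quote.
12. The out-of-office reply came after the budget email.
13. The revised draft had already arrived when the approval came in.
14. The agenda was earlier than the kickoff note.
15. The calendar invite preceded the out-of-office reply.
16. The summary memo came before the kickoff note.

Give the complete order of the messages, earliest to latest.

the revised draft, the approval, the budget email, the summary memo, the follow-up, the status update, the vendor quote, the calendar invite, the out-of-office reply, the agenda, the kickoff note

The constraints fix every adjacent pair, so only one ordering works:
the revised draft → the approval → the budget email → the summary memo → the follow-up → the status update → the vendor quote → the calendar invite → the out-of-office reply → the agenda → the kickoff note.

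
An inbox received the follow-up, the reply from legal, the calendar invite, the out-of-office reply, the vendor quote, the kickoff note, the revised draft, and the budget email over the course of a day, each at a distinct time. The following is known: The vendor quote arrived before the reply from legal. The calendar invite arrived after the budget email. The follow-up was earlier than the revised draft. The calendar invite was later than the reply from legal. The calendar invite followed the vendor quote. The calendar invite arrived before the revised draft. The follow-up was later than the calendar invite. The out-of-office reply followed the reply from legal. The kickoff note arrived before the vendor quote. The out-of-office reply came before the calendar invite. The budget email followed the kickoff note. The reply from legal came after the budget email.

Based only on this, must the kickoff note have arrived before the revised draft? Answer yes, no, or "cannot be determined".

yes

Chain the constraints: the kickoff note → the vendor quote → the calendar invite → the revised draft. Each link is directly stated, so the kickoff note comes before the revised draft.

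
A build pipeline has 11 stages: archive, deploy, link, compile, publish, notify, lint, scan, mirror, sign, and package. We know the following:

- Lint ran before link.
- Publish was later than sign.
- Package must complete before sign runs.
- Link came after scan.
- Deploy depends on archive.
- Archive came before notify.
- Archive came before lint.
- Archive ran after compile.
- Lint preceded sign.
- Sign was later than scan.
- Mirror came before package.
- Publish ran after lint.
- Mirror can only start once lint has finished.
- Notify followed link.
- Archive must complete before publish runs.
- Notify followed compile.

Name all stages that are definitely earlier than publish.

archive, compile, lint, mirror, package, scan, sign

Directly stated before publish: archive, lint, and sign.
Compile reaches publish via compile → archive → publish.
Mirror reaches publish via mirror → package → sign → publish.
Package reaches publish via package → sign → publish.
Likewise scan reaches publish by chaining the stated constraints.
No chain forces link (or any of the others) ahead of publish.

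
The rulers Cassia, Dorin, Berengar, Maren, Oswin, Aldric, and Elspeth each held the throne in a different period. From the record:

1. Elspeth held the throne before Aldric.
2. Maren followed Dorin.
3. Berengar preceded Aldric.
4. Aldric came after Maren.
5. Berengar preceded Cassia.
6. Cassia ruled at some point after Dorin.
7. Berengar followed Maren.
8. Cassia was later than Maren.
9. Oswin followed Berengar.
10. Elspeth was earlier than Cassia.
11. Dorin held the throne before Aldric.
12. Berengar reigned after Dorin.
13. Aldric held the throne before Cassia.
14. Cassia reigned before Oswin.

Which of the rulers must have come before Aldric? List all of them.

Directly stated before Aldric: Berengar, Dorin, Elspeth, and Maren.

Berengar, Dorin, Elspeth, Maren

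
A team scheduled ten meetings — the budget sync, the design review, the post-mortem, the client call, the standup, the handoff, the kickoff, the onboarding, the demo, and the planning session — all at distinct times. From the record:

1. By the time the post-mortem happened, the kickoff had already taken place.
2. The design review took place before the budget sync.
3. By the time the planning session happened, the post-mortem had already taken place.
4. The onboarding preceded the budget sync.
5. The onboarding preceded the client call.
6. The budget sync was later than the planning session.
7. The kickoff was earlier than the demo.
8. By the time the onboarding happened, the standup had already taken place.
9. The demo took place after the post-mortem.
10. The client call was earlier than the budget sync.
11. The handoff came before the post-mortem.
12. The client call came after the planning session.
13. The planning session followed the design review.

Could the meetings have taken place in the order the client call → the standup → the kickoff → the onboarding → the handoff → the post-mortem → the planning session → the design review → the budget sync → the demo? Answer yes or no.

The constraints require the design review before the planning session, but in the proposed sequence the planning session appears ahead of the design review. That one violation is enough.

no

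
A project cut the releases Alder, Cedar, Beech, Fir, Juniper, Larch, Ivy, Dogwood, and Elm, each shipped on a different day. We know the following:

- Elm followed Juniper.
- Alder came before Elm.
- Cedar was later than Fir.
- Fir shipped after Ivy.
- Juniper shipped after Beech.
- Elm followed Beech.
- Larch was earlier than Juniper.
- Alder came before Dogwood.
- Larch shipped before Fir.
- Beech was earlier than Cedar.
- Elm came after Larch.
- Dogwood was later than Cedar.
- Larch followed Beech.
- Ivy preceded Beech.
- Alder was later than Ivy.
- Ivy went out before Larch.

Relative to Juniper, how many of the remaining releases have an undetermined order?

4

Forced before Juniper: Beech, Ivy, and Larch; forced after Juniper: Elm.
That leaves Alder, Cedar, Dogwood, and Fir with no forced order relative to Juniper — 4.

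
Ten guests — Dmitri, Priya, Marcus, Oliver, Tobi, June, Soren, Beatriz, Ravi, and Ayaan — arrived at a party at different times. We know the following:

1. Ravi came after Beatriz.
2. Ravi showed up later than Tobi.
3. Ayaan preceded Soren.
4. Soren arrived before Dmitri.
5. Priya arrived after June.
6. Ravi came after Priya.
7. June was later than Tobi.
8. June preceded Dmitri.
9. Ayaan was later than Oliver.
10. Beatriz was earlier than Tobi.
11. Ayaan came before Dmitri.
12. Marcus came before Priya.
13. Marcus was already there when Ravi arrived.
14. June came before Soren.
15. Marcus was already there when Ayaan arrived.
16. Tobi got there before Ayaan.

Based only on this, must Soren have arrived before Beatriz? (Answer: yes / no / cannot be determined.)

Tracing the constraints gives Beatriz → Tobi → June → Soren, so Beatriz must come before Soren.
That means Soren cannot be before Beatriz.

no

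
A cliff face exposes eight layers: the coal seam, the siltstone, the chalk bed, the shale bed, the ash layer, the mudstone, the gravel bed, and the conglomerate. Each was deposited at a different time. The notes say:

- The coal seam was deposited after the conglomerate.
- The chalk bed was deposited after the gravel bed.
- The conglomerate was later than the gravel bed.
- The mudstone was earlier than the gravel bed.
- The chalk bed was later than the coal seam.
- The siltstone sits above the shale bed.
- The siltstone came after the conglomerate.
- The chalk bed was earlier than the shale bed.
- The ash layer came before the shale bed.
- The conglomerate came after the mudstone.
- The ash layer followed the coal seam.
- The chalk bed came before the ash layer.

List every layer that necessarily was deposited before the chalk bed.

the coal seam, the conglomerate, the gravel bed, the mudstone

Directly stated before the chalk bed: the coal seam and the gravel bed.
The conglomerate reaches the chalk bed via the conglomerate → the coal seam → the chalk bed.
The mudstone reaches the chalk bed via the mudstone → the gravel bed → the chalk bed.
No chain forces the shale bed (or any of the others) ahead of the chalk bed.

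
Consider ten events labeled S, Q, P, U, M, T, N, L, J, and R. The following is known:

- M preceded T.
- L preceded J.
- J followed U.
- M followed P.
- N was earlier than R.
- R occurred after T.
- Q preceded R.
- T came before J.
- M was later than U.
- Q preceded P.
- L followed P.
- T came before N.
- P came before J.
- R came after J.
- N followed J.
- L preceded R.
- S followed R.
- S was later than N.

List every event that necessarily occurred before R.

Directly stated before R: J, L, N, Q, and T.
M reaches R via M → T → R.
P reaches R via P → L → R.
U reaches R via U → J → R.
No chain forces S ahead of R.

J, L, M, N, P, Q, T, U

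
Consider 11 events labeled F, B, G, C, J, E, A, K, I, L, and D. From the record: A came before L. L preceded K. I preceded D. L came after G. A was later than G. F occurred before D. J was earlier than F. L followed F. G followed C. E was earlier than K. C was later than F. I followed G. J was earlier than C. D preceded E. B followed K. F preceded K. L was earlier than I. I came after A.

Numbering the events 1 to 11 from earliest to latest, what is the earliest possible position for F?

2

J must come before F — 1 forced predecessor.
Nothing else is forced ahead of F, so its earliest slot is position 1 + 1 = 2.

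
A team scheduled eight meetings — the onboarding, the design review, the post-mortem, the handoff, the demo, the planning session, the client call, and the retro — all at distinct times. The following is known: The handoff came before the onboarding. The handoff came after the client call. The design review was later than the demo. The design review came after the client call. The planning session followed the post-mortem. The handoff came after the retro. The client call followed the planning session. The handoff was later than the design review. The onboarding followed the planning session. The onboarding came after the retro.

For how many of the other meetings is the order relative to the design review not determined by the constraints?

1

Forced before the design review: the client call, the demo, the planning session, and the post-mortem; forced after the design review: the handoff and the onboarding.
That leaves the retro with no forced order relative to the design review — 1.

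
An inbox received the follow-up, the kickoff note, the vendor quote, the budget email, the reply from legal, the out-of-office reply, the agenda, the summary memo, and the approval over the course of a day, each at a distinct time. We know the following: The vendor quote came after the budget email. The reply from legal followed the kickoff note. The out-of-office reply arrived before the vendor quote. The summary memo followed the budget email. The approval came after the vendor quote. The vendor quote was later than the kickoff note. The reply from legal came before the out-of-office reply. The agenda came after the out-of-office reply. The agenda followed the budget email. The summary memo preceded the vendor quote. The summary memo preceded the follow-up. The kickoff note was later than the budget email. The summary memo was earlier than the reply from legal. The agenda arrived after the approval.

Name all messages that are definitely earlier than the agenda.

Directly stated before the agenda: the approval, the budget email, and the out-of-office reply.
The kickoff note reaches the agenda via the kickoff note → the vendor quote → the approval → the agenda.
The reply from legal reaches the agenda via the reply from legal → the out-of-office reply → the agenda.
The summary memo reaches the agenda via the summary memo → the vendor quote → the approval → the agenda.
Likewise the vendor quote reaches the agenda by chaining the stated constraints.
No chain forces the follow-up ahead of the agenda.

the approval, the budget email, the kickoff note, the out-of-office reply, the reply from legal, the summary memo, the vendor quote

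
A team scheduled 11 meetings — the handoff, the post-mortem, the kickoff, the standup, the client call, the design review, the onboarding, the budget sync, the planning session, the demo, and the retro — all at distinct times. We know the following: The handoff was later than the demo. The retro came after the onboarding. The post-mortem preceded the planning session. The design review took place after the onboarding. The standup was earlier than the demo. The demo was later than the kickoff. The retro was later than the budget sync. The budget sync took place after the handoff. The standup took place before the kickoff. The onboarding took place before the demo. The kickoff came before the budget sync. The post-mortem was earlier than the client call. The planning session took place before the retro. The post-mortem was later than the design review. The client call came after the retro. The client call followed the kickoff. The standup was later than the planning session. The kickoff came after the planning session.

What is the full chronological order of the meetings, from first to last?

the onboarding, the design review, the post-mortem, the planning session, the standup, the kickoff, the demo, the handoff, the budget sync, the retro, the client call

The constraints fix every adjacent pair, so only one ordering works:
the onboarding → the design review → the post-mortem → the planning session → the standup → the kickoff → the demo → the handoff → the budget sync → the retro → the client call.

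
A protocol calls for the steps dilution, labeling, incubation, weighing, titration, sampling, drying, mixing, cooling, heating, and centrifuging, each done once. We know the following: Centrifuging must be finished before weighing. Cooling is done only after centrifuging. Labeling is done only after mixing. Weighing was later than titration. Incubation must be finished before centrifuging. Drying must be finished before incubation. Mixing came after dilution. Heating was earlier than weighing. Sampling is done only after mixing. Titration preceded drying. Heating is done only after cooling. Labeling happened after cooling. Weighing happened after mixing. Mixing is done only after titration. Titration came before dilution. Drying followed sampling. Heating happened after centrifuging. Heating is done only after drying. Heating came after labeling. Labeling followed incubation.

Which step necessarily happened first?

Titration has a chain of constraints placing it before every other step, so titration must be first.

titration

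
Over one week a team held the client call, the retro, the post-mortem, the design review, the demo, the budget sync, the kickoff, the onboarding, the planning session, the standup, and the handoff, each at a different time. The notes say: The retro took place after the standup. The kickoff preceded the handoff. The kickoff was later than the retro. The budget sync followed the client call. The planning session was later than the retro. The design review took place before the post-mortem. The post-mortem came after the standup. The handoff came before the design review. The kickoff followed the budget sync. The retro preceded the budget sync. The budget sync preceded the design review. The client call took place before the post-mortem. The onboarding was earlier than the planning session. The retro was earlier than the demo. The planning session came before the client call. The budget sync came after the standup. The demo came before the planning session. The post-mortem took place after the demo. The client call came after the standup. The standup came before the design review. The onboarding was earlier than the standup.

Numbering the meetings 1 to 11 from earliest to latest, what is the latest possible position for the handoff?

The handoff must come before the design review and the post-mortem — 2 meetings forced after it.
Everything else can be placed before the handoff in some valid order, so the handoff can sit as late as position 11 − 2 = 9.

9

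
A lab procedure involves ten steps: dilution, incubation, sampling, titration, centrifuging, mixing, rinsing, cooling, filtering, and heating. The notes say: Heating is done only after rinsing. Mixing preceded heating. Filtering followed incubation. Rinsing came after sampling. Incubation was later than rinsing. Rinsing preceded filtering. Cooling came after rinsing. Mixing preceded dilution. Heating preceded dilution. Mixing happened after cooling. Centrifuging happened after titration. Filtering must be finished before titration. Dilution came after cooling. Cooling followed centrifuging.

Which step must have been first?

Sampling has a chain of constraints placing it before every other step, so sampling must be first.

sampling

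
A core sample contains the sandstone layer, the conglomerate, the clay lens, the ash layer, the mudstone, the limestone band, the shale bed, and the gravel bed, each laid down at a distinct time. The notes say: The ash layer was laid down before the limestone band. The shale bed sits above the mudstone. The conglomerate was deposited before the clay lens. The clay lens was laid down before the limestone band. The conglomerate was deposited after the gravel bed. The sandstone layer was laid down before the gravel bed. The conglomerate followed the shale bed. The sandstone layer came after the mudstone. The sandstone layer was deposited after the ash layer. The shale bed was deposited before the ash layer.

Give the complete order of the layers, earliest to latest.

The constraints fix every adjacent pair, so only one ordering works:
the mudstone → the shale bed → the ash layer → the sandstone layer → the gravel bed → the conglomerate → the clay lens → the limestone band.

the mudstone, the shale bed, the ash layer, the sandstone layer, the gravel bed, the conglomerate, the clay lens, the limestone band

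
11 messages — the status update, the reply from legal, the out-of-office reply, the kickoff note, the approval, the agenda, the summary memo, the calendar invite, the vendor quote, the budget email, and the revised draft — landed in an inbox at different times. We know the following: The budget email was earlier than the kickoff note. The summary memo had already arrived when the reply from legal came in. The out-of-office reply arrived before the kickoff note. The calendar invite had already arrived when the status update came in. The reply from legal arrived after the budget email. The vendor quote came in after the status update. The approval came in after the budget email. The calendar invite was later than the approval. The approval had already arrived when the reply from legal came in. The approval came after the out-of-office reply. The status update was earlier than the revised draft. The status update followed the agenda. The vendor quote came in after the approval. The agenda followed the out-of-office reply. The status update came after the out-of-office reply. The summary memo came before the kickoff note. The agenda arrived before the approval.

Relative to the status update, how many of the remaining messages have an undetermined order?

Forced before the status update: the agenda, the approval, the budget email, the calendar invite, and the out-of-office reply; forced after the status update: the revised draft and the vendor quote.
That leaves the kickoff note, the reply from legal, and the summary memo with no forced order relative to the status update — 3.

3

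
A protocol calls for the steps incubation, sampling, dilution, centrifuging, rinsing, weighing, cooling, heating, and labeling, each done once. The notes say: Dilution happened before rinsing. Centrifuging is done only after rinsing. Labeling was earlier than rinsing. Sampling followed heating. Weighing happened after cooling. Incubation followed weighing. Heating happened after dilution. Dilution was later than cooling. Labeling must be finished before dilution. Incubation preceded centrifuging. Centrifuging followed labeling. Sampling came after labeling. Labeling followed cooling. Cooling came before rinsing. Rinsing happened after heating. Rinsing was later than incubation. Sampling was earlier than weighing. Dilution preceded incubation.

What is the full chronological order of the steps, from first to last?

cooling, labeling, dilution, heating, sampling, weighing, incubation, rinsing, centrifuging

The constraints fix every adjacent pair, so only one ordering works:
cooling → labeling → dilution → heating → sampling → weighing → incubation → rinsing → centrifuging.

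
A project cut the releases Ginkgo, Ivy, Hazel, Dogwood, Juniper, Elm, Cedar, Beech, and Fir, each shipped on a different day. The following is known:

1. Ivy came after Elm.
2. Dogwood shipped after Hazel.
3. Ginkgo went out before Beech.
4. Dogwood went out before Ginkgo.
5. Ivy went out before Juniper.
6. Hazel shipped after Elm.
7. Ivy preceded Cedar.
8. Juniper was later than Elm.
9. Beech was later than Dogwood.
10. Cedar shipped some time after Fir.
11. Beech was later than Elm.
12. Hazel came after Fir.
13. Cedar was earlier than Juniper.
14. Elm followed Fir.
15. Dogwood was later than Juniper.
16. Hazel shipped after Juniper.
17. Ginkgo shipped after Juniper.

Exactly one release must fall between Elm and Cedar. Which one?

Ivy

Tracing the constraints gives Elm → Ivy → Cedar, so Ivy sits after Elm and before Cedar.
No other release is forced both after Elm and before Cedar.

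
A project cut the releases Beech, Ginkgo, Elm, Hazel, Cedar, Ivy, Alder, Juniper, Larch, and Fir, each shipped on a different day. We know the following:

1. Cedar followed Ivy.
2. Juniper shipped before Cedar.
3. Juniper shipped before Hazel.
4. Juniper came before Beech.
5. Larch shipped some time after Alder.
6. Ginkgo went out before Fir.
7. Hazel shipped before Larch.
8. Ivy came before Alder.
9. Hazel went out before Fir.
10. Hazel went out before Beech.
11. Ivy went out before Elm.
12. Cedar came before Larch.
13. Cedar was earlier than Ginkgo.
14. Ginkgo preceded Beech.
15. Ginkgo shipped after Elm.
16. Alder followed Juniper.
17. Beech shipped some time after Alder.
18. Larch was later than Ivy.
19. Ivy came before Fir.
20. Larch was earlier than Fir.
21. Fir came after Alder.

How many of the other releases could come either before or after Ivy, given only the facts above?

2

Forced after Ivy: Alder, Beech, Cedar, Elm, Fir, Ginkgo, and Larch.
That leaves Hazel and Juniper with no forced order relative to Ivy — 2.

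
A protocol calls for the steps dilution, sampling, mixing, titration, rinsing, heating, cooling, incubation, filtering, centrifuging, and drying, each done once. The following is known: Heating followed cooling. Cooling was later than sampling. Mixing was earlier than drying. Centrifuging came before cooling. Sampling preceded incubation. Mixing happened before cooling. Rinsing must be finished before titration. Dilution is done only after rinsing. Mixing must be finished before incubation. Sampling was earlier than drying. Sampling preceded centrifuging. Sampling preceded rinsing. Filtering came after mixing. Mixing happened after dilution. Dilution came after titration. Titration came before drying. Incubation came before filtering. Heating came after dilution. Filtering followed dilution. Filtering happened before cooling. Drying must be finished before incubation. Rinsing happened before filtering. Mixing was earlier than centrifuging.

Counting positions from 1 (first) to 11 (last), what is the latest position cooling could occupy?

10

Cooling must come before heating — 1 step forced after it.
Everything else can be placed before cooling in some valid order, so cooling can sit as late as position 11 − 1 = 10.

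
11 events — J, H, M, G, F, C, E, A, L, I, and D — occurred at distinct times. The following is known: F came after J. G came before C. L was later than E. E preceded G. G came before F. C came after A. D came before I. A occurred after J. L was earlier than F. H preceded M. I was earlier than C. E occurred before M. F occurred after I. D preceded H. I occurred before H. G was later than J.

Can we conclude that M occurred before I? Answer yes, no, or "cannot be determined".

Tracing the constraints gives I → H → M, so I must come before M.
That means M cannot be before I.

no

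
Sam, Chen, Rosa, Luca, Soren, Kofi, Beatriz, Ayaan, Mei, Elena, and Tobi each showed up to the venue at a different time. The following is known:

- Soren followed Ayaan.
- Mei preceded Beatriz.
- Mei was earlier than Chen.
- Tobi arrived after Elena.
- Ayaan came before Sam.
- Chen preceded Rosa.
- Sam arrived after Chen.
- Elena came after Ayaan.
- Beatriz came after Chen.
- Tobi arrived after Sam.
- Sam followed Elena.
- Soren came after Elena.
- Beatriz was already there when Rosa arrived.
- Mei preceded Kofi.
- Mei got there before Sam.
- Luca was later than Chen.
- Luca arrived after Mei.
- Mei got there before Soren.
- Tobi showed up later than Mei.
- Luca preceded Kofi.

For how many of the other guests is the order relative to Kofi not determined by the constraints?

7

Forced before Kofi: Chen, Luca, and Mei.
That leaves Ayaan, Beatriz, Elena, Rosa, Sam, Soren, and Tobi with no forced order relative to Kofi — 7.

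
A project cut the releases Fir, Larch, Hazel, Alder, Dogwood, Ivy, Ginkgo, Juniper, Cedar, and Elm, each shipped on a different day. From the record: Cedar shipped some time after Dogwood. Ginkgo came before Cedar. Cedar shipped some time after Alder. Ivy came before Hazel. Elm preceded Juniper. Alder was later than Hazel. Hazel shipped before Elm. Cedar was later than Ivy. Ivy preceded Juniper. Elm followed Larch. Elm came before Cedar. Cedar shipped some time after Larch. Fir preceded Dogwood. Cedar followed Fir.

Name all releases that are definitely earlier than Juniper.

Directly stated before Juniper: Elm and Ivy.
Hazel reaches Juniper via Hazel → Elm → Juniper.
Larch reaches Juniper via Larch → Elm → Juniper.
No chain forces Dogwood (or any of the others) ahead of Juniper.

Elm, Hazel, Ivy, Larch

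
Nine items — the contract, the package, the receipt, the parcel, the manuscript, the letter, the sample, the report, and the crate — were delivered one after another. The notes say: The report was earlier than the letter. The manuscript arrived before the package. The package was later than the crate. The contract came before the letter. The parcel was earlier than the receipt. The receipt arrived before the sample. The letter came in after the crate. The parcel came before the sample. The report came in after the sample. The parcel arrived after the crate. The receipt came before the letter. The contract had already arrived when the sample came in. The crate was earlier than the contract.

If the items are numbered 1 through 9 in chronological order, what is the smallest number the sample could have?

5

The contract, the crate, the parcel, and the receipt must all come before the sample — 4 forced predecessors.
Nothing else is forced ahead of the sample, so its earliest slot is position 4 + 1 = 5.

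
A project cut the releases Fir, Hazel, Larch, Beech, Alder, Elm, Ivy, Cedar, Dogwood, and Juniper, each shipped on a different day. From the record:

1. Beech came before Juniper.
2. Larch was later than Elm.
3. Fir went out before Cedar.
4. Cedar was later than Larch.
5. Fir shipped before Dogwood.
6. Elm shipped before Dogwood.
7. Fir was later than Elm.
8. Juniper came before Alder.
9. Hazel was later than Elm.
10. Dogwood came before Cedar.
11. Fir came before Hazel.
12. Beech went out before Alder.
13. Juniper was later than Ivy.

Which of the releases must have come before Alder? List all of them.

Directly stated before Alder: Beech and Juniper.
Ivy reaches Alder via Ivy → Juniper → Alder.

Beech, Ivy, Juniper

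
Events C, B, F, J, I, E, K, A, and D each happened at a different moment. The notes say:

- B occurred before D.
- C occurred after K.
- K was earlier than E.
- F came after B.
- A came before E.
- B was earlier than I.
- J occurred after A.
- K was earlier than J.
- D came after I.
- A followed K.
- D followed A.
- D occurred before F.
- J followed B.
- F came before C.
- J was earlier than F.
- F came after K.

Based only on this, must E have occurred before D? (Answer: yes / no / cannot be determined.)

cannot be determined

No chain of stated constraints runs from E to D, and none runs from D to E either.
So the relative order of E and D is not fixed by the given facts.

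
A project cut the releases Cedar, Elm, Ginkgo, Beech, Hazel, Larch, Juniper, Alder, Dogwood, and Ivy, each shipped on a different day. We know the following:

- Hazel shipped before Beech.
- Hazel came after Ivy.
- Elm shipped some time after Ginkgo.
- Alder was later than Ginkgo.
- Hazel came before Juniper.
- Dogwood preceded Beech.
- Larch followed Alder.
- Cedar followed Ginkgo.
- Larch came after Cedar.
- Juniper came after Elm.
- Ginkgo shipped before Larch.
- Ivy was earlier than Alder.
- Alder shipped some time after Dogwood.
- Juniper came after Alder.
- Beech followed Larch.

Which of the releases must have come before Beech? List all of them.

Alder, Cedar, Dogwood, Ginkgo, Hazel, Ivy, Larch

Directly stated before Beech: Dogwood, Hazel, and Larch.
Alder reaches Beech via Alder → Larch → Beech.
Cedar reaches Beech via Cedar → Larch → Beech.
Ginkgo reaches Beech via Ginkgo → Larch → Beech.
Likewise Ivy reaches Beech by chaining the stated constraints.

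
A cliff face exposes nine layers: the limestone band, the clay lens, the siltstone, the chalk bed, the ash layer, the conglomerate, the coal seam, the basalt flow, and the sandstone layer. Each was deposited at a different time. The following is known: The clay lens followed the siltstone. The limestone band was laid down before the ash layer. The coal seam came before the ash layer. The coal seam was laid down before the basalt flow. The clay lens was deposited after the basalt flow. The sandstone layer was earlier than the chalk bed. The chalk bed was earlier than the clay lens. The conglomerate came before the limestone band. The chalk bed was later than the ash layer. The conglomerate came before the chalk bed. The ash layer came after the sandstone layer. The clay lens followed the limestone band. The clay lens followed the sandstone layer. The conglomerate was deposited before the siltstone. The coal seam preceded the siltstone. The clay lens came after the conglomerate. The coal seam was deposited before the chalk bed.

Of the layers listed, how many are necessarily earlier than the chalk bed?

Directly stated before the chalk bed: the ash layer, the coal seam, the conglomerate, and the sandstone layer.
The limestone band reaches the chalk bed via the limestone band → the ash layer → the chalk bed.
No chain forces the clay lens (or any of the others) ahead of the chalk bed.
That's the ash layer, the coal seam, the conglomerate, the limestone band, and the sandstone layer — 5 in all.

5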